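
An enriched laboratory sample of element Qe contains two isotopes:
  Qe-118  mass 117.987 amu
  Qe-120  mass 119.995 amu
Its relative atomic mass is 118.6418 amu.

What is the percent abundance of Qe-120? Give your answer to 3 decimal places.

32.610%

Writing the weighted mean with unknown fraction x of Qe-118:
117.987·x + 119.995·(1 − x) = 118.6418
(117.987 − 119.995)·x = 118.6418 − 119.995
x = -1.3532 / -2.008 = 0.67390 → 67.390% Qe-118, 32.610% Qe-120.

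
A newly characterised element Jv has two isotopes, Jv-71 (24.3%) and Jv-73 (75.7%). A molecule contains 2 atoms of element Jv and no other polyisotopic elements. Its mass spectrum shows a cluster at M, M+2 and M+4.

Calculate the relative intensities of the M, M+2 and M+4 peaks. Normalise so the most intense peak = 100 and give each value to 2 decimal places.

The 2 Jv atoms are independent, so intensities follow the terms of (0.243 + 0.757)^2.
P(M) = 0.243^2 = 0.059049
P(M+2) = 2 × 0.243^1 × 0.757^1 = 0.367902
P(M+4) = 0.757^2 = 0.573049
The M+4 peak is largest (0.573049); scaling to 100 gives 10.30 : 64.20 : 100.00.

10.30 : 64.20 : 100.00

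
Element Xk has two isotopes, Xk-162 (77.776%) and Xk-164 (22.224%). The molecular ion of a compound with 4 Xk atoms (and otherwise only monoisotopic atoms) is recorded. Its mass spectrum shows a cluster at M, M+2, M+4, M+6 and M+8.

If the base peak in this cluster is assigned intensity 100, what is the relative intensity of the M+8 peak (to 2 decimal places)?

(0.77776 + 0.22224)^4 gives M 0.3659, M+2 0.4182, M+4 0.1793, M+6 0.0341, M+8 0.0024; the largest is M+2.
P(M+2) = C(4,1) × 0.77776^3 × 0.22224^1 = 4 × 0.47047528 × 0.22224 = 0.418234 (base)
P(M+8) = C(4,4) × 0.77776^0 × 0.22224^4 = 1 × 1.0000 × 0.00243943 = 0.002439
Relative intensity = 0.002439 / 0.418234 × 100 = 0.58

0.58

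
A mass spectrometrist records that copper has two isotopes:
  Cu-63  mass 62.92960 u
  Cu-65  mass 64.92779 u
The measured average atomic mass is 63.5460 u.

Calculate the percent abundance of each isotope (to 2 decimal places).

Cu-63: 69.15%, Cu-65: 30.85%

With x = fraction of Cu-63 (so Cu-65 is 1 − x):
62.92960·x + 64.92779·(1 − x) = 63.5460
(62.92960 − 64.92779)·x = 63.5460 − 64.92779
x = -1.38179 / -1.99819 = 0.69152 → 69.15% Cu-63, 30.85% Cu-65.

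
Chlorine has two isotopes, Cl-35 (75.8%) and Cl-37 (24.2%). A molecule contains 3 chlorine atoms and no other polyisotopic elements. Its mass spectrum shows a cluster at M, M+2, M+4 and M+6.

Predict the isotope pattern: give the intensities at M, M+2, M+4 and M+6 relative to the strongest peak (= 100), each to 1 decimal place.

100.0 : 95.8 : 30.6 : 3.3

The 3 Cl atoms are independent, so intensities follow the terms of (0.758 + 0.242)^3.
P(M) = 0.758^3 = 0.435520
P(M+2) = 3 × 0.758^2 × 0.242^1 = 0.417133
P(M+4) = 3 × 0.758^1 × 0.242^2 = 0.133175
P(M+6) = 0.242^3 = 0.014172
The M peak is largest (0.435520); scaling to 100 gives 100.0 : 95.8 : 30.6 : 3.3.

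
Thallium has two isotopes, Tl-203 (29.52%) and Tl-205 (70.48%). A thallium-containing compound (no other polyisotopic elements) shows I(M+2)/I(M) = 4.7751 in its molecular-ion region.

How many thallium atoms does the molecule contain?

The M+2/M ratio from n Tl atoms is n · q/p = n · 0.7048/0.2952.
n = 4.7751 × 0.2952/0.7048 = 2.00 ≈ 2

2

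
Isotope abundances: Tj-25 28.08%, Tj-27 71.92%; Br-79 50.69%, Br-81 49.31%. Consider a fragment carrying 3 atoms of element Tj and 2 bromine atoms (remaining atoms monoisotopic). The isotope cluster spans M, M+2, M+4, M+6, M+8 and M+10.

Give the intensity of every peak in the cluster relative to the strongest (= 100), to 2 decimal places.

Element Tj pattern (n=3): 0.0221407 : 0.17012383 : 0.43573025 : 0.37200522
Bromine pattern (n=2): 0.25694761 : 0.49990478 : 0.24314761
Convolve the two distributions (both contribute in 2-u steps):
  M: 0.0221407×0.25694761 = 0.005689
  M+2: 0.0221407×0.49990478 + 0.17012383×0.25694761 = 0.054781
  M+4: 0.0221407×0.24314761 + 0.17012383×0.49990478 + 0.43573025×0.25694761 = 0.202389
  M+6: 0.17012383×0.24314761 + 0.43573025×0.49990478 + 0.37200522×0.25694761 = 0.354775
  M+8: 0.43573025×0.24314761 + 0.37200522×0.49990478 = 0.291914
  M+10: 0.37200522×0.24314761 = 0.090452
Scale to base peak (0.354775) = 100: 1.60 : 15.44 : 57.05 : 100.00 : 82.28 : 25.50

1.60 : 15.44 : 57.05 : 100.00 : 82.28 : 25.50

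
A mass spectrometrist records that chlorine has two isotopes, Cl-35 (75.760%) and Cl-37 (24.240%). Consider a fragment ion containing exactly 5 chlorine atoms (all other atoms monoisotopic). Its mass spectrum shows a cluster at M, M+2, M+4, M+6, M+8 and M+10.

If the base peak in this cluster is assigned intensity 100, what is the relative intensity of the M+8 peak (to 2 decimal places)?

3.28

Binomial terms of (0.75760 + 0.24240)^5: M 0.2496, M+2 0.3993, M+4 0.2555, M+6 0.0817, M+8 0.0131, M+10 0.0008 → M+2 is the base peak.
P(M+2) = C(5,1) × 0.75760^4 × 0.24240^1 = 5 × 0.32942751 × 0.2424 = 0.399266 (base)
P(M+8) = C(5,4) × 0.75760^1 × 0.24240^4 = 5 × 0.7576 × 0.00345247 = 0.013078
Relative intensity = 0.013078 / 0.399266 × 100 = 3.28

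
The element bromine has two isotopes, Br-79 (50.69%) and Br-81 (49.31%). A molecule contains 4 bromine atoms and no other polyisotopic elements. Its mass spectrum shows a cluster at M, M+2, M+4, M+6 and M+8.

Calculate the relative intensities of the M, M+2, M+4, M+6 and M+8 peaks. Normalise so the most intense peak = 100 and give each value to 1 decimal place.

Each Br atom is independently Br-79 (p = 0.5069) or Br-81 (q = 0.4931); the cluster is the binomial expansion (p + q)^4.
P(M) = 0.5069^4 = 0.066022
P(M+2) = 4 × 0.5069^3 × 0.4931^1 = 0.256899
P(M+4) = 6 × 0.5069^2 × 0.4931^2 = 0.374857
P(M+6) = 4 × 0.5069^1 × 0.4931^3 = 0.243101
P(M+8) = 0.4931^4 = 0.059121
The M+4 peak is largest (0.374857); scaling to 100 gives 17.6 : 68.5 : 100.0 : 64.9 : 15.8.

17.6 : 68.5 : 100.0 : 64.9 : 15.8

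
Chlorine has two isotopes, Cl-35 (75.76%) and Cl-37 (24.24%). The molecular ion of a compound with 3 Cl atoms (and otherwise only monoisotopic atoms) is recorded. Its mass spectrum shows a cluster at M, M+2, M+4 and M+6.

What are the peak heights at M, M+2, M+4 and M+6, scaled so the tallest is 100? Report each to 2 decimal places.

100.00 : 95.99 : 30.71 : 3.28

Expanding (0.7576 + 0.2424)^3:
P(M) = 0.7576^3 = 0.434830
P(M+2) = 3 × 0.7576^2 × 0.2424^1 = 0.417382
P(M+4) = 3 × 0.7576^1 × 0.2424^2 = 0.133545
P(M+6) = 0.2424^3 = 0.014243
The M peak is largest (0.434830); scaling to 100 gives 100.00 : 95.99 : 30.71 : 3.28.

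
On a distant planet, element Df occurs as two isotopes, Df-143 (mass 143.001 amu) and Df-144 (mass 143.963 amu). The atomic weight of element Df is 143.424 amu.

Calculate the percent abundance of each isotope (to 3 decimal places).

Df-143: 56.029%, Df-144: 43.971%

With x = fraction of Df-143 (so Df-144 is 1 − x):
143.001·x + 143.963·(1 − x) = 143.424
(143.001 − 143.963)·x = 143.424 − 143.963
x = -0.539 / -0.962 = 0.56029 → 56.029% Df-143, 43.971% Df-144.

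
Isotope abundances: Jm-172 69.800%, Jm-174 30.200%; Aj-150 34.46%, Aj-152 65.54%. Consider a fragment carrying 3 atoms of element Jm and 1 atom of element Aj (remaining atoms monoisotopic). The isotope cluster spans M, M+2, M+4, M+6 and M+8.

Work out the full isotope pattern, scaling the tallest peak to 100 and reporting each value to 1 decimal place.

31.3 : 100.0 : 94.7 : 35.9 : 4.8

Element Jm pattern (n=3): 0.34006839 : 0.44140682 : 0.19098118 : 0.02754361
Element Aj pattern (n=1): 0.3446 : 0.6554
Convolve the two distributions (both contribute in 2-u steps):
  M: 0.34006839×0.3446 = 0.117188
  M+2: 0.34006839×0.6554 + 0.44140682×0.3446 = 0.374990
  M+4: 0.44140682×0.6554 + 0.19098118×0.3446 = 0.355110
  M+6: 0.19098118×0.6554 + 0.02754361×0.3446 = 0.134661
  M+8: 0.02754361×0.6554 = 0.018052
Scale to base peak (0.374990) = 100: 31.3 : 100.0 : 94.7 : 35.9 : 4.8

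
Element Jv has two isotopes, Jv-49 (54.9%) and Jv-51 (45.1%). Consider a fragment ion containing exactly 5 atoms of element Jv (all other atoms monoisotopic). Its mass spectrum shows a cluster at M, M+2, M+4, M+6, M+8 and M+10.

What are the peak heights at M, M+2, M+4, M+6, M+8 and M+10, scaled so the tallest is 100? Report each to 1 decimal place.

The 5 Jv atoms are independent, so intensities follow the terms of (0.549 + 0.451)^5.
P(M) = 0.549^5 = 0.049873
P(M+2) = 5 × 0.549^4 × 0.451^1 = 0.204850
P(M+4) = 10 × 0.549^3 × 0.451^2 = 0.336566
P(M+6) = 10 × 0.549^2 × 0.451^3 = 0.276487
P(M+8) = 5 × 0.549^1 × 0.451^4 = 0.113566
P(M+10) = 0.451^5 = 0.018659
The M+4 peak is largest (0.336566); scaling to 100 gives 14.8 : 60.9 : 100.0 : 82.1 : 33.7 : 5.5.

14.8 : 60.9 : 100.0 : 82.1 : 33.7 : 5.5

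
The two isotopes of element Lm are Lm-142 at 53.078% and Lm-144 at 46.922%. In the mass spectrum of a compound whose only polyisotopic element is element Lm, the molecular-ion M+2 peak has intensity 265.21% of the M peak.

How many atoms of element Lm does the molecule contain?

For n independent Lm atoms, I(M+2)/I(M) = n · (abundance Lm-144) / (abundance Lm-142) = n · 0.46922/0.53078.
n = 2.6521 × 0.53078/0.46922 = 3.00 ≈ 3

3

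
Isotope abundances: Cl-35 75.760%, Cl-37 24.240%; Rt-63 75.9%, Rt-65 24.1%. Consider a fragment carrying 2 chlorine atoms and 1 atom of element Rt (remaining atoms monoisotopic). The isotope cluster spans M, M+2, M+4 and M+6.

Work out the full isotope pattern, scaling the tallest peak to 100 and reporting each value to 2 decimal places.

Chlorine pattern (n=2): 0.57395776 : 0.36728448 : 0.05875776
Element Rt pattern (n=1): 0.7590 : 0.2410
Convolve the two distributions (both contribute in 2-u steps):
  M: 0.57395776×0.7590 = 0.435634
  M+2: 0.57395776×0.2410 + 0.36728448×0.7590 = 0.417093
  M+4: 0.36728448×0.2410 + 0.05875776×0.7590 = 0.133113
  M+6: 0.05875776×0.2410 = 0.014161
Scale to base peak (0.435634) = 100: 100.00 : 95.74 : 30.56 : 3.25

100.00 : 95.74 : 30.56 : 3.25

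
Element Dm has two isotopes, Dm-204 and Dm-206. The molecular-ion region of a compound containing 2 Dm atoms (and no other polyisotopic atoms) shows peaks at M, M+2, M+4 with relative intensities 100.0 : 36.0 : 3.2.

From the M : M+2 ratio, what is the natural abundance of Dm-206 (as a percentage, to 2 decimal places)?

15.25%

Write p for the Dm-204 fraction. I(M+2)/I(M) = [C(2,1)·p^1·(1−p)] / p^2 = 2·(1−p)/p = 36.0/100.0 = 0.3600
(1−p)/p = 0.3600/2 = 0.1800  ⇒  p = 1/(1 + 0.1800) = 0.8475
Dm-204: 84.75%, Dm-206: 15.25%.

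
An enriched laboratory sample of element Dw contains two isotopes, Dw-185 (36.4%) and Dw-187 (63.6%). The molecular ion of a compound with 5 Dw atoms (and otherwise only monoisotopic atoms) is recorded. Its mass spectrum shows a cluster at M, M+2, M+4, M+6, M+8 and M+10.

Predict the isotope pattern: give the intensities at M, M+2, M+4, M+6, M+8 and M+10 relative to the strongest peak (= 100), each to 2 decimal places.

1.87 : 16.38 : 57.23 : 100.00 : 87.36 : 30.53

The 5 Dw atoms are independent, so intensities follow the terms of (0.364 + 0.636)^5.
P(M) = 0.364^5 = 0.006390
P(M+2) = 5 × 0.364^4 × 0.636^1 = 0.055826
P(M+4) = 10 × 0.364^3 × 0.636^2 = 0.195083
P(M+6) = 10 × 0.364^2 × 0.636^3 = 0.340858
P(M+8) = 5 × 0.364^1 × 0.636^4 = 0.297783
P(M+10) = 0.636^5 = 0.104060
The M+6 peak is largest (0.340858); scaling to 100 gives 1.87 : 16.38 : 57.23 : 100.00 : 87.36 : 30.53.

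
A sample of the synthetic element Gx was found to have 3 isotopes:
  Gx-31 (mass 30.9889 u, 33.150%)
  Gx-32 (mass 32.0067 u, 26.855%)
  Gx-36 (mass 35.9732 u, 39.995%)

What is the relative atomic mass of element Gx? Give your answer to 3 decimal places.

33.256 u

Ar = Σ fᵢ·mᵢ = 0.33150 × 30.9889 + 0.26855 × 32.0067 + 0.39995 × 35.9732
= 10.27282 + 8.59540 + 14.38748 = 33.25570 u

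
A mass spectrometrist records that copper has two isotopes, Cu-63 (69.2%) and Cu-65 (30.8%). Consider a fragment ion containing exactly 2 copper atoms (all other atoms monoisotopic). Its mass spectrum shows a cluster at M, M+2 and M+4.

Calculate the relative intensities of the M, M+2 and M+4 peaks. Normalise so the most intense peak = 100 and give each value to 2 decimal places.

100.00 : 89.02 : 19.81

Each Cu atom is independently Cu-63 (p = 0.692) or Cu-65 (q = 0.308); the cluster is the binomial expansion (p + q)^2.
P(M) = 0.692^2 = 0.478864
P(M+2) = 2 × 0.692^1 × 0.308^1 = 0.426272
P(M+4) = 0.308^2 = 0.094864
The M peak is largest (0.478864); scaling to 100 gives 100.00 : 89.02 : 19.81.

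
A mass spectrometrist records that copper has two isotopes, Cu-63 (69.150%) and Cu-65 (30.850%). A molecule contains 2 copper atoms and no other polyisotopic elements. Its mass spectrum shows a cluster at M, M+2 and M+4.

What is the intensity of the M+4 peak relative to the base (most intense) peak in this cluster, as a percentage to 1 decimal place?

19.9%

Term probabilities: M 0.4782, M+2 0.4267, M+4 0.0952. Base peak = M.
P(M) = C(2,0) × 0.69150^2 × 0.30850^0 = 1 × 0.47817225 × 1.0000 = 0.478172 (base)
P(M+4) = C(2,2) × 0.69150^0 × 0.30850^2 = 1 × 1.0000 × 0.09517225 = 0.095172
Relative intensity = 0.095172 / 0.478172 × 100 = 19.9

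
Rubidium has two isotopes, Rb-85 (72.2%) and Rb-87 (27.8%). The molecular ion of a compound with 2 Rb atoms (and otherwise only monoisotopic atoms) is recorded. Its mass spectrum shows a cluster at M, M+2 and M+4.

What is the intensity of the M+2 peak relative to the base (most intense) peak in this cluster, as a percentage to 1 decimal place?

77.0%

Term probabilities: M 0.5213, M+2 0.4014, M+4 0.0773. Base peak = M.
P(M) = C(2,0) × 0.722^2 × 0.278^0 = 1 × 0.521284 × 1.0000 = 0.521284 (base)
P(M+2) = C(2,1) × 0.722^1 × 0.278^1 = 2 × 0.7220 × 0.2780 = 0.401432
Relative intensity = 0.401432 / 0.521284 × 100 = 77.0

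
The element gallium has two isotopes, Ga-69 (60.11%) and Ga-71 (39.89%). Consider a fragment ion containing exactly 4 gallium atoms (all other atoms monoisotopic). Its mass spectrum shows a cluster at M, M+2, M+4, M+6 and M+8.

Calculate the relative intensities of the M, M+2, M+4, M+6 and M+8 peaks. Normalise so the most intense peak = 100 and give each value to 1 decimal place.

37.7 : 100.0 : 99.5 : 44.0 : 7.3

The 4 Ga atoms are independent, so intensities follow the terms of (0.6011 + 0.3989)^4.
P(M) = 0.6011^4 = 0.130553
P(M+2) = 4 × 0.6011^3 × 0.3989^1 = 0.346549
P(M+4) = 6 × 0.6011^2 × 0.3989^2 = 0.344963
P(M+6) = 4 × 0.6011^1 × 0.3989^3 = 0.152616
P(M+8) = 0.3989^4 = 0.025320
The M+2 peak is largest (0.346549); scaling to 100 gives 37.7 : 100.0 : 99.5 : 44.0 : 7.3.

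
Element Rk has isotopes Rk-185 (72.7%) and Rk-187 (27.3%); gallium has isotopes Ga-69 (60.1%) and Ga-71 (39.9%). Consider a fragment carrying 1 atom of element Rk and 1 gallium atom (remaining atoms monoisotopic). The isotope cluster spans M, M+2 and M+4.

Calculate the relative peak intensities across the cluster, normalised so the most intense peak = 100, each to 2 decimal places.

Element Rk pattern (n=1): 0.7270 : 0.2730
Gallium pattern (n=1): 0.6010 : 0.3990
Convolve the two distributions (both contribute in 2-u steps):
  M: 0.7270×0.6010 = 0.436927
  M+2: 0.7270×0.3990 + 0.2730×0.6010 = 0.454146
  M+4: 0.2730×0.3990 = 0.108927
Scale to base peak (0.454146) = 100: 96.21 : 100.00 : 23.99

96.21 : 100.00 : 23.99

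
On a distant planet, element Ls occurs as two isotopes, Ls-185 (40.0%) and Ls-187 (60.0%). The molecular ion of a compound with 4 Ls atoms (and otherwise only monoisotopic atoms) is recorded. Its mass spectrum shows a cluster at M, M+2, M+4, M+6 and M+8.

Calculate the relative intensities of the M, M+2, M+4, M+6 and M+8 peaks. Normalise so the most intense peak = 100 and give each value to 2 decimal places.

Expanding (0.400 + 0.600)^4:
P(M) = 0.400^4 = 0.025600
P(M+2) = 4 × 0.400^3 × 0.600^1 = 0.153600
P(M+4) = 6 × 0.400^2 × 0.600^2 = 0.345600
P(M+6) = 4 × 0.400^1 × 0.600^3 = 0.345600
P(M+8) = 0.600^4 = 0.129600
The M+4 peak is largest (0.345600); scaling to 100 gives 7.41 : 44.44 : 100.00 : 100.00 : 37.50.

7.41 : 44.44 : 100.00 : 100.00 : 37.50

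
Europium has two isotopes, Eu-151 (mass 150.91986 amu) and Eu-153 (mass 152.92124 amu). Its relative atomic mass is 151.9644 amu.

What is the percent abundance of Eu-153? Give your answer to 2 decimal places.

52.19%

Let x be the fractional abundance of Eu-151; then Eu-153 has abundance 1 − x.
150.91986·x + 152.92124·(1 − x) = 151.9644
(150.91986 − 152.92124)·x = 151.9644 − 152.92124
x = -0.95684 / -2.00138 = 0.47809 → 47.81% Eu-151, 52.19% Eu-153.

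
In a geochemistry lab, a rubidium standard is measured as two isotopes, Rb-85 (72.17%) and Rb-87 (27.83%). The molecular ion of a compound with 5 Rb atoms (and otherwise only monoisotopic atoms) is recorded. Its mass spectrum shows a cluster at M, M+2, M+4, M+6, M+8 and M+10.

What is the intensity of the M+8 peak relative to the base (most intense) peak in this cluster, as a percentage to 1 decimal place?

5.7%

(0.7217 + 0.2783)^5 gives M 0.1958, M+2 0.3775, M+4 0.2911, M+6 0.1123, M+8 0.0216, M+10 0.0017; the largest is M+2.
P(M+2) = C(5,1) × 0.7217^4 × 0.2783^1 = 5 × 0.27128565 × 0.2783 = 0.377494 (base)
P(M+8) = C(5,4) × 0.7217^1 × 0.2783^4 = 5 × 0.7217 × 0.00599864 = 0.021646
Relative intensity = 0.021646 / 0.377494 × 100 = 5.7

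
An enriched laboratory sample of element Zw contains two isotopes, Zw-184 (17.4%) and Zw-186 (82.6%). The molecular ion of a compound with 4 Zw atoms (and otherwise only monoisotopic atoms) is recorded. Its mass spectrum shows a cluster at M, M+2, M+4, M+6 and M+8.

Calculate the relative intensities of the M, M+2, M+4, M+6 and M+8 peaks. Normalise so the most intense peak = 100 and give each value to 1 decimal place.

0.2 : 3.7 : 26.6 : 84.3 : 100.0

The 4 Zw atoms are independent, so intensities follow the terms of (0.174 + 0.826)^4.
P(M) = 0.174^4 = 0.000917
P(M+2) = 4 × 0.174^3 × 0.826^1 = 0.017406
P(M+4) = 6 × 0.174^2 × 0.826^2 = 0.123940
P(M+6) = 4 × 0.174^1 × 0.826^3 = 0.392238
P(M+8) = 0.826^4 = 0.465501
The M+8 peak is largest (0.465501); scaling to 100 gives 0.2 : 3.7 : 26.6 : 84.3 : 100.0.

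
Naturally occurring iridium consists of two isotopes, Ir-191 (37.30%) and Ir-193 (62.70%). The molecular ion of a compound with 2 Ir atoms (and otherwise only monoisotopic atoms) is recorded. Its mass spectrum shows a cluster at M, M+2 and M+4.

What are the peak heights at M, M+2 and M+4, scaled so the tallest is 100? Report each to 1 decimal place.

Expanding (0.3730 + 0.6270)^2:
P(M) = 0.3730^2 = 0.139129
P(M+2) = 2 × 0.3730^1 × 0.6270^1 = 0.467742
P(M+4) = 0.6270^2 = 0.393129
The M+2 peak is largest (0.467742); scaling to 100 gives 29.7 : 100.0 : 84.0.

29.7 : 100.0 : 84.0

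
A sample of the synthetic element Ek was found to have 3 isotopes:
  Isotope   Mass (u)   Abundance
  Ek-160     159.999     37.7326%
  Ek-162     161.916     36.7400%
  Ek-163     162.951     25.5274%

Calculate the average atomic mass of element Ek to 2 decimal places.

The abundance-weighted mean is 0.377326 × 159.999 + 0.367400 × 161.916 + 0.255274 × 162.951
= 60.3718 + 59.4879 + 41.5972 = 161.4569 u

161.46 u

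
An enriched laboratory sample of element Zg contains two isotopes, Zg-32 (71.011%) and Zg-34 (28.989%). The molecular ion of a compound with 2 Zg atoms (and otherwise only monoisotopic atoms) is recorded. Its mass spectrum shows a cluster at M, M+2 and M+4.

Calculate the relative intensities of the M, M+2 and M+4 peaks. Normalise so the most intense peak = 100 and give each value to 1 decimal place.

Each Zg atom is independently Zg-32 (p = 0.71011) or Zg-34 (q = 0.28989); the cluster is the binomial expansion (p + q)^2.
P(M) = 0.71011^2 = 0.504256
P(M+2) = 2 × 0.71011^1 × 0.28989^1 = 0.411708
P(M+4) = 0.28989^2 = 0.084036
The M peak is largest (0.504256); scaling to 100 gives 100.0 : 81.6 : 16.7.

100.0 : 81.6 : 16.7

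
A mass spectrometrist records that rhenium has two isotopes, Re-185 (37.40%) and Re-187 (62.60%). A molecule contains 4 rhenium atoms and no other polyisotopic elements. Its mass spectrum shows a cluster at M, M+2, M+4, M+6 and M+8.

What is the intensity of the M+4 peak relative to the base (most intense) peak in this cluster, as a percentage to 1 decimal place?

(0.3740 + 0.6260)^4 gives M 0.0196, M+2 0.1310, M+4 0.3289, M+6 0.3670, M+8 0.1536; the largest is M+6.
P(M+6) = C(4,3) × 0.3740^1 × 0.6260^3 = 4 × 0.3740 × 0.24531438 = 0.366990 (base)
P(M+4) = C(4,2) × 0.3740^2 × 0.6260^2 = 6 × 0.139876 × 0.391876 = 0.328884
Relative intensity = 0.328884 / 0.366990 × 100 = 89.6

89.6%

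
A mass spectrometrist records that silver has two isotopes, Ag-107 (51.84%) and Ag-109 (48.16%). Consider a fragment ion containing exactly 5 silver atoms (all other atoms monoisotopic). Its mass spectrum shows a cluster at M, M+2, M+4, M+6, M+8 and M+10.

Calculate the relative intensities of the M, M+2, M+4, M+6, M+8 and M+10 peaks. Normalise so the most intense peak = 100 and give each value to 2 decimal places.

11.59 : 53.82 : 100.00 : 92.90 : 43.15 : 8.02

The 5 Ag atoms are independent, so intensities follow the terms of (0.5184 + 0.4816)^5.
P(M) = 0.5184^5 = 0.037439
P(M+2) = 5 × 0.5184^4 × 0.4816^1 = 0.173907
P(M+4) = 10 × 0.5184^3 × 0.4816^2 = 0.323123
P(M+6) = 10 × 0.5184^2 × 0.4816^3 = 0.300185
P(M+8) = 5 × 0.5184^1 × 0.4816^4 = 0.139438
P(M+10) = 0.4816^5 = 0.025908
The M+4 peak is largest (0.323123); scaling to 100 gives 11.59 : 53.82 : 100.00 : 92.90 : 43.15 : 8.02.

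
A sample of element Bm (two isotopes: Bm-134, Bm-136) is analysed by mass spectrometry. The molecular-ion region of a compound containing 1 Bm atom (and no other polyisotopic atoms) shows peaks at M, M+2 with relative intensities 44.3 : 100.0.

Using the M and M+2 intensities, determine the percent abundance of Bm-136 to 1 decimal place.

Let p = fractional abundance of Bm-134. I(M+2)/I(M) = [C(1,1)·p^0·(1−p)] / p^1 = 1·(1−p)/p = 100.0/44.3 = 2.2573
(1−p)/p = 2.2573/1 = 2.2573  ⇒  p = 1/(1 + 2.2573) = 0.3070
Bm-134: 30.7%, Bm-136: 69.3%.

69.3%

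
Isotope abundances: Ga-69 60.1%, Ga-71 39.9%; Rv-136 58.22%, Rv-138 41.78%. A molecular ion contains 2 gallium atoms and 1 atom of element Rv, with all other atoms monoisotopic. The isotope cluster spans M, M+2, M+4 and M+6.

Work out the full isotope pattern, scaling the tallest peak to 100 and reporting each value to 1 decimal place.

Gallium pattern (n=2): 0.361201 : 0.479598 : 0.159201
Element Rv pattern (n=1): 0.5822 : 0.4178
Convolve the two distributions (both contribute in 2-u steps):
  M: 0.361201×0.5822 = 0.210291
  M+2: 0.361201×0.4178 + 0.479598×0.5822 = 0.430132
  M+4: 0.479598×0.4178 + 0.159201×0.5822 = 0.293063
  M+6: 0.159201×0.4178 = 0.066514
Scale to base peak (0.430132) = 100: 48.9 : 100.0 : 68.1 : 15.5

48.9 : 100.0 : 68.1 : 15.5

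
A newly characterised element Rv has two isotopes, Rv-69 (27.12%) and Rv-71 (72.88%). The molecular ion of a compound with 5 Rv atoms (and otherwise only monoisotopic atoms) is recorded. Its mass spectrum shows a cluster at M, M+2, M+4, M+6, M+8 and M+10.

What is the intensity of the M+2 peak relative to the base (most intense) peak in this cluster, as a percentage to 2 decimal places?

5.15%

(0.2712 + 0.7288)^5 gives M 0.0015, M+2 0.0197, M+4 0.1059, M+6 0.2847, M+8 0.3826, M+10 0.2056; the largest is M+8.
P(M+8) = C(5,4) × 0.2712^1 × 0.7288^4 = 5 × 0.2712 × 0.28211973 = 0.382554 (base)
P(M+2) = C(5,1) × 0.2712^4 × 0.7288^1 = 5 × 0.00540952 × 0.7288 = 0.019712
Relative intensity = 0.019712 / 0.382554 × 100 = 5.15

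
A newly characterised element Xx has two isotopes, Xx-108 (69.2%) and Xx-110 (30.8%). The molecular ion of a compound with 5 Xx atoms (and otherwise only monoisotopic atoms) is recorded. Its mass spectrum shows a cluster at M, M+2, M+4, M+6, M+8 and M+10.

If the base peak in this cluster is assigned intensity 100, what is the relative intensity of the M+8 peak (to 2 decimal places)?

Binomial terms of (0.692 + 0.308)^5: M 0.1587, M+2 0.3531, M+4 0.3144, M+6 0.1399, M+8 0.0311, M+10 0.0028 → M+2 is the base peak.
P(M+2) = C(5,1) × 0.692^4 × 0.308^1 = 5 × 0.22931073 × 0.3080 = 0.353139 (base)
P(M+8) = C(5,4) × 0.692^1 × 0.308^4 = 5 × 0.6920 × 0.00899918 = 0.031137
Relative intensity = 0.031137 / 0.353139 × 100 = 8.82

8.82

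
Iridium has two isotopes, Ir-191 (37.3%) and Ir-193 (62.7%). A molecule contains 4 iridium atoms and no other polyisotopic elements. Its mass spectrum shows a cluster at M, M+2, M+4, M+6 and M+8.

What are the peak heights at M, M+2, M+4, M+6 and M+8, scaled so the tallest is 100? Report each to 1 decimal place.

5.3 : 35.4 : 89.2 : 100.0 : 42.0

The 4 Ir atoms are independent, so intensities follow the terms of (0.373 + 0.627)^4.
P(M) = 0.373^4 = 0.019357
P(M+2) = 4 × 0.373^3 × 0.627^1 = 0.130153
P(M+4) = 6 × 0.373^2 × 0.627^2 = 0.328174
P(M+6) = 4 × 0.373^1 × 0.627^3 = 0.367766
P(M+8) = 0.627^4 = 0.154550
The M+6 peak is largest (0.367766); scaling to 100 gives 5.3 : 35.4 : 89.2 : 100.0 : 42.0.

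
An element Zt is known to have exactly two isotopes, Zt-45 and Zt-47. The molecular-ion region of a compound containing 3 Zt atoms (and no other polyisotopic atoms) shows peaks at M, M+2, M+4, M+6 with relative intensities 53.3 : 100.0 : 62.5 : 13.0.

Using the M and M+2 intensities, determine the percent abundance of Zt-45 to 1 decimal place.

Let p = fractional abundance of Zt-45. I(M+2)/I(M) = [C(3,1)·p^2·(1−p)] / p^3 = 3·(1−p)/p = 100.0/53.3 = 1.8762
(1−p)/p = 1.8762/3 = 0.6254  ⇒  p = 1/(1 + 0.6254) = 0.6152
Zt-45: 61.5%, Zt-47: 38.5%.

61.5%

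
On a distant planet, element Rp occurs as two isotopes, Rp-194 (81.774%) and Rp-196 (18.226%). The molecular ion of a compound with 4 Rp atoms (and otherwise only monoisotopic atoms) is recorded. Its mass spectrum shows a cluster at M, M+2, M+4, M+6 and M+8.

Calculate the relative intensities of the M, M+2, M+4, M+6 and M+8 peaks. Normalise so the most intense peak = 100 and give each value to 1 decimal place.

The 4 Rp atoms are independent, so intensities follow the terms of (0.81774 + 0.18226)^4.
P(M) = 0.81774^4 = 0.447158
P(M+2) = 4 × 0.81774^3 × 0.18226^1 = 0.398655
P(M+4) = 6 × 0.81774^2 × 0.18226^2 = 0.133280
P(M+6) = 4 × 0.81774^1 × 0.18226^3 = 0.019804
P(M+8) = 0.18226^4 = 0.001103
The M peak is largest (0.447158); scaling to 100 gives 100.0 : 89.2 : 29.8 : 4.4 : 0.2.

100.0 : 89.2 : 29.8 : 4.4 : 0.2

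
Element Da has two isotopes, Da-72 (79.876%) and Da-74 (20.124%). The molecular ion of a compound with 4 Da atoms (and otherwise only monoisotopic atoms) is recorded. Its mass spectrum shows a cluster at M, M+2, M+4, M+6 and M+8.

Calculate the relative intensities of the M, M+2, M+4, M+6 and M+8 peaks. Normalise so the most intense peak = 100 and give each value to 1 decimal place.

99.2 : 100.0 : 37.8 : 6.3 : 0.4

Each Da atom is independently Da-72 (p = 0.79876) or Da-74 (q = 0.20124); the cluster is the binomial expansion (p + q)^4.
P(M) = 0.79876^4 = 0.407066
P(M+2) = 4 × 0.79876^3 × 0.20124^1 = 0.410226
P(M+4) = 6 × 0.79876^2 × 0.20124^2 = 0.155029
P(M+6) = 4 × 0.79876^1 × 0.20124^3 = 0.026039
P(M+8) = 0.20124^4 = 0.001640
The M+2 peak is largest (0.410226); scaling to 100 gives 99.2 : 100.0 : 37.8 : 6.3 : 0.4.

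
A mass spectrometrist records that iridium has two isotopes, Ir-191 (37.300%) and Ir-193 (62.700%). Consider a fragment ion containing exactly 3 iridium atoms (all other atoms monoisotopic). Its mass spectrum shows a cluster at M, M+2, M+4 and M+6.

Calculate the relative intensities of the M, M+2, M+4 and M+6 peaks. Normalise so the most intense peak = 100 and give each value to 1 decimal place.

Each Ir atom is independently Ir-191 (p = 0.37300) or Ir-193 (q = 0.62700); the cluster is the binomial expansion (p + q)^3.
P(M) = 0.37300^3 = 0.051895
P(M+2) = 3 × 0.37300^2 × 0.62700^1 = 0.261702
P(M+4) = 3 × 0.37300^1 × 0.62700^2 = 0.439911
P(M+6) = 0.62700^3 = 0.246492
The M+4 peak is largest (0.439911); scaling to 100 gives 11.8 : 59.5 : 100.0 : 56.0.

11.8 : 59.5 : 100.0 : 56.0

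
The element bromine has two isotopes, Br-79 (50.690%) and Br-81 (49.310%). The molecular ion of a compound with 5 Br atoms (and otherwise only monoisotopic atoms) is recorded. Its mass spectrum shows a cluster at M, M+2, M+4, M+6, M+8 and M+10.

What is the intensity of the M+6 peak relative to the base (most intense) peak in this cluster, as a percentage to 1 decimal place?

97.3%

(0.50690 + 0.49310)^5 gives M 0.0335, M+2 0.1628, M+4 0.3167, M+6 0.3081, M+8 0.1498, M+10 0.0292; the largest is M+4.
P(M+4) = C(5,2) × 0.50690^3 × 0.49310^2 = 10 × 0.13024674 × 0.24314761 = 0.316692 (base)
P(M+6) = C(5,3) × 0.50690^2 × 0.49310^3 = 10 × 0.25694761 × 0.11989609 = 0.308070
Relative intensity = 0.308070 / 0.316692 × 100 = 97.3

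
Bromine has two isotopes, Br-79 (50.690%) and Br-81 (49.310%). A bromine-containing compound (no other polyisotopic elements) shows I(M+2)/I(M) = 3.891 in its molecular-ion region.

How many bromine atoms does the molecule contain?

4

The M+2/M ratio from n Br atoms is n · q/p = n · 0.49310/0.50690.
n = 3.891 × 0.50690/0.49310 = 4.00 ≈ 4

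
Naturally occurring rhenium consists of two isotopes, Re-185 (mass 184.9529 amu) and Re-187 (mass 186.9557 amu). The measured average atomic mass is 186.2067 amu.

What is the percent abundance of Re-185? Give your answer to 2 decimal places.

Let x be the fractional abundance of Re-185; then Re-187 has abundance 1 − x.
184.9529·x + 186.9557·(1 − x) = 186.2067
(184.9529 − 186.9557)·x = 186.2067 − 186.9557
x = -0.7490 / -2.0028 = 0.37398 → 37.40% Re-185, 62.60% Re-187.

37.40%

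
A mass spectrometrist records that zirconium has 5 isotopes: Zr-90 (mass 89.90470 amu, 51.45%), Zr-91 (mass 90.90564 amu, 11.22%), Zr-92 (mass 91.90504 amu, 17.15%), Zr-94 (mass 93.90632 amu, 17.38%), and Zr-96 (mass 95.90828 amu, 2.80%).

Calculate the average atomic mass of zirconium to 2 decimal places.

Weight each isotope mass by its fractional abundance: 0.5145 × 89.90470 + 0.1122 × 90.90564 + 0.1715 × 91.90504 + 0.1738 × 93.90632 + 0.0280 × 95.90828
= 46.255968 + 10.199613 + 15.761714 + 16.320918 + 2.685432 = 91.223645 amu

91.22 amu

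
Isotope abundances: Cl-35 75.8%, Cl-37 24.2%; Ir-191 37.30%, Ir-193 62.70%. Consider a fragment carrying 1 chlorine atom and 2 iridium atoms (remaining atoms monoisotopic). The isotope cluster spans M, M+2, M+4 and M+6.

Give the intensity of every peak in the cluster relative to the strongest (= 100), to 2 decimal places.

Chlorine pattern (n=1): 0.7580 : 0.2420
Iridium pattern (n=2): 0.139129 : 0.467742 : 0.393129
Convolve the two distributions (both contribute in 2-u steps):
  M: 0.7580×0.139129 = 0.105460
  M+2: 0.7580×0.467742 + 0.2420×0.139129 = 0.388218
  M+4: 0.7580×0.393129 + 0.2420×0.467742 = 0.411185
  M+6: 0.2420×0.393129 = 0.095137
Scale to base peak (0.411185) = 100: 25.65 : 94.41 : 100.00 : 23.14

25.65 : 94.41 : 100.00 : 23.14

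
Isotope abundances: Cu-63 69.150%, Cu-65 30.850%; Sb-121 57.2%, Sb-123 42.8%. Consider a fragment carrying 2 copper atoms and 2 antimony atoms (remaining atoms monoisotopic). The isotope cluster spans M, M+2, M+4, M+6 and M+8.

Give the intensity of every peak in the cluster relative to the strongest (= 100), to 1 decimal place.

Copper pattern (n=2): 0.47817225 : 0.4266555 : 0.09517225
Antimony pattern (n=2): 0.327184 : 0.489632 : 0.183184
Convolve the two distributions (both contribute in 2-u steps):
  M: 0.47817225×0.327184 = 0.156450
  M+2: 0.47817225×0.489632 + 0.4266555×0.327184 = 0.373723
  M+4: 0.47817225×0.183184 + 0.4266555×0.489632 + 0.09517225×0.327184 = 0.327637
  M+6: 0.4266555×0.183184 + 0.09517225×0.489632 = 0.124756
  M+8: 0.09517225×0.183184 = 0.017434
Scale to base peak (0.373723) = 100: 41.9 : 100.0 : 87.7 : 33.4 : 4.7

41.9 : 100.0 : 87.7 : 33.4 : 4.7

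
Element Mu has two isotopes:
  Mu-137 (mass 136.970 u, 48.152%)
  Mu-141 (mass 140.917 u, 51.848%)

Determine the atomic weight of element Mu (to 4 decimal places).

139.0164 u

Average mass = Σ (abundance × isotope mass) = 0.48152 × 136.970 + 0.51848 × 140.917
= 65.95379 + 73.06265 = 139.01644 u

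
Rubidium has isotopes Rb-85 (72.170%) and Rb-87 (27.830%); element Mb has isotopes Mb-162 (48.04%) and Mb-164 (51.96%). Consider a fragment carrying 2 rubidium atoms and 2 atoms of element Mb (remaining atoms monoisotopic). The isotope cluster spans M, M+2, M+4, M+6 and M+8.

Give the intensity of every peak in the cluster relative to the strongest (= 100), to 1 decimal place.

33.5 : 98.2 : 100.0 : 41.0 : 5.8

Rubidium pattern (n=2): 0.52085089 : 0.40169822 : 0.07745089
Element Mb pattern (n=2): 0.23078416 : 0.49923168 : 0.26998416
Convolve the two distributions (both contribute in 2-u steps):
  M: 0.52085089×0.23078416 = 0.120204
  M+2: 0.52085089×0.49923168 + 0.40169822×0.23078416 = 0.352731
  M+4: 0.52085089×0.26998416 + 0.40169822×0.49923168 + 0.07745089×0.23078416 = 0.359036
  M+6: 0.40169822×0.26998416 + 0.07745089×0.49923168 = 0.147118
  M+8: 0.07745089×0.26998416 = 0.020911
Scale to base peak (0.359036) = 100: 33.5 : 98.2 : 100.0 : 41.0 : 5.8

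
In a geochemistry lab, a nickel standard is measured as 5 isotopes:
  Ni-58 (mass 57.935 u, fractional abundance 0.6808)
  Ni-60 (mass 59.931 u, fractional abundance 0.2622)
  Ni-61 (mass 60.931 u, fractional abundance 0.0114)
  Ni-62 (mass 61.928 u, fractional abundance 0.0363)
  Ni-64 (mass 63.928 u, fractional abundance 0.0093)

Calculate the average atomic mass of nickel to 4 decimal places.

58.6932 u

Weight each isotope mass by its fractional abundance: 0.6808 × 57.935 + 0.2622 × 59.931 + 0.0114 × 60.931 + 0.0363 × 61.928 + 0.0093 × 63.928
= 39.44215 + 15.71391 + 0.69461 + 2.24799 + 0.59453 = 58.69319 u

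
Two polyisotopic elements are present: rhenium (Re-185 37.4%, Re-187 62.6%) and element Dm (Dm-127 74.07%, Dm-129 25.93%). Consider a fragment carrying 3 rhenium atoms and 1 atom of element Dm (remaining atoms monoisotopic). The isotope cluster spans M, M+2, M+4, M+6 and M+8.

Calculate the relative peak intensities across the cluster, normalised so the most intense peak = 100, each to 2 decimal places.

9.84 : 52.85 : 100.00 : 75.09 : 16.15

Rhenium pattern (n=3): 0.05231362 : 0.26268713 : 0.43968487 : 0.24531438
Element Dm pattern (n=1): 0.7407 : 0.2593
Convolve the two distributions (both contribute in 2-u steps):
  M: 0.05231362×0.7407 = 0.038749
  M+2: 0.05231362×0.2593 + 0.26268713×0.7407 = 0.208137
  M+4: 0.26268713×0.2593 + 0.43968487×0.7407 = 0.393789
  M+6: 0.43968487×0.2593 + 0.24531438×0.7407 = 0.295715
  M+8: 0.24531438×0.2593 = 0.063610
Scale to base peak (0.393789) = 100: 9.84 : 52.85 : 100.00 : 75.09 : 16.15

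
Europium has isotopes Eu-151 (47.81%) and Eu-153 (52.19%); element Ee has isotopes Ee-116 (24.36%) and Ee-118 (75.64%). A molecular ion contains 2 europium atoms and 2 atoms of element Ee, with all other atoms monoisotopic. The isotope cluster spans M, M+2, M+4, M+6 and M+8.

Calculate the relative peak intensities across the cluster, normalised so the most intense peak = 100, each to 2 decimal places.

Europium pattern (n=2): 0.22857961 : 0.49904078 : 0.27237961
Element Ee pattern (n=2): 0.05934096 : 0.36851808 : 0.57214096
Convolve the two distributions (both contribute in 2-u steps):
  M: 0.22857961×0.05934096 = 0.013564
  M+2: 0.22857961×0.36851808 + 0.49904078×0.05934096 = 0.113849
  M+4: 0.22857961×0.57214096 + 0.49904078×0.36851808 + 0.27237961×0.05934096 = 0.330849
  M+6: 0.49904078×0.57214096 + 0.27237961×0.36851808 = 0.385898
  M+8: 0.27237961×0.57214096 = 0.155840
Scale to base peak (0.385898) = 100: 3.51 : 29.50 : 85.73 : 100.00 : 40.38

3.51 : 29.50 : 85.73 : 100.00 : 40.38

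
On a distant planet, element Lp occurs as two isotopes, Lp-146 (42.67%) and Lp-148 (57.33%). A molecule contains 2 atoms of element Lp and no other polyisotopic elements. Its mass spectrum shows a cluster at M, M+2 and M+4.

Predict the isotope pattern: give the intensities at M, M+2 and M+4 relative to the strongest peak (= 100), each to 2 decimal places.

37.21 : 100.00 : 67.18

Expanding (0.4267 + 0.5733)^2:
P(M) = 0.4267^2 = 0.182073
P(M+2) = 2 × 0.4267^1 × 0.5733^1 = 0.489254
P(M+4) = 0.5733^2 = 0.328673
The M+2 peak is largest (0.489254); scaling to 100 gives 37.21 : 100.00 : 67.18.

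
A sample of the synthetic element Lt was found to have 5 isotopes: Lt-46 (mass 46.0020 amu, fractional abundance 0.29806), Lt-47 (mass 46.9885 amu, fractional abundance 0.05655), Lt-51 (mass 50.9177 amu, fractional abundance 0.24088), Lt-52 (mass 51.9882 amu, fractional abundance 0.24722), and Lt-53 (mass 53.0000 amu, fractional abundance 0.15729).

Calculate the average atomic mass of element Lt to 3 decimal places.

49.823 amu

Weight each isotope mass by its fractional abundance: 0.29806 × 46.0020 + 0.05655 × 46.9885 + 0.24088 × 50.9177 + 0.24722 × 51.9882 + 0.15729 × 53.0000
= 13.71136 + 2.65720 + 12.26506 + 12.85252 + 8.33637 = 49.82251 amu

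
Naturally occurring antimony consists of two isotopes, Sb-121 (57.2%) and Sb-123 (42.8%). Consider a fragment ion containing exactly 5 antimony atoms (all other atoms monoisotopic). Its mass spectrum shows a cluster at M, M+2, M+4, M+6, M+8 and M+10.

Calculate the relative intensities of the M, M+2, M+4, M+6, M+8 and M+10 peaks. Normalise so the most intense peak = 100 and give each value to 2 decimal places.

Each Sb atom is independently Sb-121 (p = 0.572) or Sb-123 (q = 0.428); the cluster is the binomial expansion (p + q)^5.
P(M) = 0.572^5 = 0.061232
P(M+2) = 5 × 0.572^4 × 0.428^1 = 0.229086
P(M+4) = 10 × 0.572^3 × 0.428^2 = 0.342827
P(M+6) = 10 × 0.572^2 × 0.428^3 = 0.256521
P(M+8) = 5 × 0.572^1 × 0.428^4 = 0.095971
P(M+10) = 0.428^5 = 0.014362
The M+4 peak is largest (0.342827); scaling to 100 gives 17.86 : 66.82 : 100.00 : 74.83 : 27.99 : 4.19.

17.86 : 66.82 : 100.00 : 74.83 : 27.99 : 4.19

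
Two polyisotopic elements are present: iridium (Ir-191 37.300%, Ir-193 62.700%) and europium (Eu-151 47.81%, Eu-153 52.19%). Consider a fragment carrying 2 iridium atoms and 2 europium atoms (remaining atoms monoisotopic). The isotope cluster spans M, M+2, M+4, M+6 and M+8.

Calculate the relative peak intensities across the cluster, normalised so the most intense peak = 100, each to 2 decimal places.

8.81 : 48.83 : 100.00 : 89.59 : 29.65

Iridium pattern (n=2): 0.139129 : 0.467742 : 0.393129
Europium pattern (n=2): 0.22857961 : 0.49904078 : 0.27237961
Convolve the two distributions (both contribute in 2-u steps):
  M: 0.139129×0.22857961 = 0.031802
  M+2: 0.139129×0.49904078 + 0.467742×0.22857961 = 0.176347
  M+4: 0.139129×0.27237961 + 0.467742×0.49904078 + 0.393129×0.22857961 = 0.361180
  M+6: 0.467742×0.27237961 + 0.393129×0.49904078 = 0.323591
  M+8: 0.393129×0.27237961 = 0.107080
Scale to base peak (0.361180) = 100: 8.81 : 48.83 : 100.00 : 89.59 : 29.65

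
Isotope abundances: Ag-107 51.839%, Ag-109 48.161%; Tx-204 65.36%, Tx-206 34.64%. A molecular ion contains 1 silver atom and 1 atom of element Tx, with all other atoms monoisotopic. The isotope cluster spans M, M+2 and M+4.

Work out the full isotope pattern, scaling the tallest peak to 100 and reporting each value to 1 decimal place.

68.5 : 100.0 : 33.7

Silver pattern (n=1): 0.51839 : 0.48161
Element Tx pattern (n=1): 0.6536 : 0.3464
Convolve the two distributions (both contribute in 2-u steps):
  M: 0.51839×0.6536 = 0.338820
  M+2: 0.51839×0.3464 + 0.48161×0.6536 = 0.494351
  M+4: 0.48161×0.3464 = 0.166830
Scale to base peak (0.494351) = 100: 68.5 : 100.0 : 33.7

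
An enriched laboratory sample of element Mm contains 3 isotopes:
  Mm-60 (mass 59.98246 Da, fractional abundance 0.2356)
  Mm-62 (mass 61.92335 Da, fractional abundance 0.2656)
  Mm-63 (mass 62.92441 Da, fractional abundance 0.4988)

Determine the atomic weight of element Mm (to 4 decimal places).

61.9654 Da

The abundance-weighted mean is 0.2356 × 59.98246 + 0.2656 × 61.92335 + 0.4988 × 62.92441
= 14.131868 + 16.446842 + 31.386696 = 61.965406 Da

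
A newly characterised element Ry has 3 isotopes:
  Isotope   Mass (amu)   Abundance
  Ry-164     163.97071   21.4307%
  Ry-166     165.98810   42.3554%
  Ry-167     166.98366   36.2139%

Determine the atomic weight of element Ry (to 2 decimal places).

165.92 amu

Weight each isotope mass by its fractional abundance: 0.214307 × 163.97071 + 0.423554 × 165.98810 + 0.362139 × 166.98366
= 35.140071 + 70.304924 + 60.471296 = 165.916291 amu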